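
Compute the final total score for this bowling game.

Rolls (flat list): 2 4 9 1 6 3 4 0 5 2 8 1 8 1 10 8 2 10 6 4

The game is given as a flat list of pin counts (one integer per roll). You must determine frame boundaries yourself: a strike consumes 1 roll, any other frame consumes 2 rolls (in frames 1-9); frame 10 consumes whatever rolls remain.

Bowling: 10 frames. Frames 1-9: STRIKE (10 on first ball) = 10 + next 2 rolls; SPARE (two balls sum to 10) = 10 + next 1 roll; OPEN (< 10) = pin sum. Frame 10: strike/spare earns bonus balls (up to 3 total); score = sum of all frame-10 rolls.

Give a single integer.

Answer: 120

Derivation:
Frame 1: OPEN (2+4=6). Cumulative: 6
Frame 2: SPARE (9+1=10). 10 + next roll (6) = 16. Cumulative: 22
Frame 3: OPEN (6+3=9). Cumulative: 31
Frame 4: OPEN (4+0=4). Cumulative: 35
Frame 5: OPEN (5+2=7). Cumulative: 42
Frame 6: OPEN (8+1=9). Cumulative: 51
Frame 7: OPEN (8+1=9). Cumulative: 60
Frame 8: STRIKE. 10 + next two rolls (8+2) = 20. Cumulative: 80
Frame 9: SPARE (8+2=10). 10 + next roll (10) = 20. Cumulative: 100
Frame 10: STRIKE. Sum of all frame-10 rolls (10+6+4) = 20. Cumulative: 120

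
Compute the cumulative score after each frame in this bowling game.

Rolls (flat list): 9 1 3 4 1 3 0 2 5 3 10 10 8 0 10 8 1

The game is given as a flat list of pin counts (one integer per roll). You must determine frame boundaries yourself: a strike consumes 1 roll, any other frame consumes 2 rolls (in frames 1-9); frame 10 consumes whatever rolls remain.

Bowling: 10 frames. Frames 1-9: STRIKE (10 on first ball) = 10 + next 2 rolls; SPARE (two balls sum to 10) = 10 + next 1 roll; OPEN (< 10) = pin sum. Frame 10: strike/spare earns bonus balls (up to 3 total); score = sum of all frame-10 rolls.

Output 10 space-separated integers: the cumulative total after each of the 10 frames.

Answer: 13 20 24 26 34 62 80 88 107 116

Derivation:
Frame 1: SPARE (9+1=10). 10 + next roll (3) = 13. Cumulative: 13
Frame 2: OPEN (3+4=7). Cumulative: 20
Frame 3: OPEN (1+3=4). Cumulative: 24
Frame 4: OPEN (0+2=2). Cumulative: 26
Frame 5: OPEN (5+3=8). Cumulative: 34
Frame 6: STRIKE. 10 + next two rolls (10+8) = 28. Cumulative: 62
Frame 7: STRIKE. 10 + next two rolls (8+0) = 18. Cumulative: 80
Frame 8: OPEN (8+0=8). Cumulative: 88
Frame 9: STRIKE. 10 + next two rolls (8+1) = 19. Cumulative: 107
Frame 10: OPEN. Sum of all frame-10 rolls (8+1) = 9. Cumulative: 116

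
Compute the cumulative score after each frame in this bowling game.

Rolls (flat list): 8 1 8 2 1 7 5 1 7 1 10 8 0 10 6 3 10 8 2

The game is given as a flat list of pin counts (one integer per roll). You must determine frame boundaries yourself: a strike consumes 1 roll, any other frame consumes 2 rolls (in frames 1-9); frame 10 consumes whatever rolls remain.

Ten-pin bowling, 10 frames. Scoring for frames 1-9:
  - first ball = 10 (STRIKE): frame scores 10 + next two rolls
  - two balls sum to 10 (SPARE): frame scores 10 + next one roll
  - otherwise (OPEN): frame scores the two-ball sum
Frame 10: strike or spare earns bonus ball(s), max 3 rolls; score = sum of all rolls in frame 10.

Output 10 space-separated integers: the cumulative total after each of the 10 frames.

Answer: 9 20 28 34 42 60 68 87 96 116

Derivation:
Frame 1: OPEN (8+1=9). Cumulative: 9
Frame 2: SPARE (8+2=10). 10 + next roll (1) = 11. Cumulative: 20
Frame 3: OPEN (1+7=8). Cumulative: 28
Frame 4: OPEN (5+1=6). Cumulative: 34
Frame 5: OPEN (7+1=8). Cumulative: 42
Frame 6: STRIKE. 10 + next two rolls (8+0) = 18. Cumulative: 60
Frame 7: OPEN (8+0=8). Cumulative: 68
Frame 8: STRIKE. 10 + next two rolls (6+3) = 19. Cumulative: 87
Frame 9: OPEN (6+3=9). Cumulative: 96
Frame 10: STRIKE. Sum of all frame-10 rolls (10+8+2) = 20. Cumulative: 116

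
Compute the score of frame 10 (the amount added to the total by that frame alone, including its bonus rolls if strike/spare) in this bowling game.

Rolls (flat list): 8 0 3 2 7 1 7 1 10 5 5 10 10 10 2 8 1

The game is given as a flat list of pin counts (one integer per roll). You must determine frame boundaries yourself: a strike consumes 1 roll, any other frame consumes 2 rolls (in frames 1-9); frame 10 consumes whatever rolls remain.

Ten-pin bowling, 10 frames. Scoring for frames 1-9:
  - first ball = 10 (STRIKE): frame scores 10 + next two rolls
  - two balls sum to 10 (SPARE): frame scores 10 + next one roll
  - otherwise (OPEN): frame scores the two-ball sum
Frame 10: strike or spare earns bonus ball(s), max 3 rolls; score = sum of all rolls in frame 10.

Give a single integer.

Answer: 11

Derivation:
Frame 1: OPEN (8+0=8). Cumulative: 8
Frame 2: OPEN (3+2=5). Cumulative: 13
Frame 3: OPEN (7+1=8). Cumulative: 21
Frame 4: OPEN (7+1=8). Cumulative: 29
Frame 5: STRIKE. 10 + next two rolls (5+5) = 20. Cumulative: 49
Frame 6: SPARE (5+5=10). 10 + next roll (10) = 20. Cumulative: 69
Frame 7: STRIKE. 10 + next two rolls (10+10) = 30. Cumulative: 99
Frame 8: STRIKE. 10 + next two rolls (10+2) = 22. Cumulative: 121
Frame 9: STRIKE. 10 + next two rolls (2+8) = 20. Cumulative: 141
Frame 10: SPARE. Sum of all frame-10 rolls (2+8+1) = 11. Cumulative: 152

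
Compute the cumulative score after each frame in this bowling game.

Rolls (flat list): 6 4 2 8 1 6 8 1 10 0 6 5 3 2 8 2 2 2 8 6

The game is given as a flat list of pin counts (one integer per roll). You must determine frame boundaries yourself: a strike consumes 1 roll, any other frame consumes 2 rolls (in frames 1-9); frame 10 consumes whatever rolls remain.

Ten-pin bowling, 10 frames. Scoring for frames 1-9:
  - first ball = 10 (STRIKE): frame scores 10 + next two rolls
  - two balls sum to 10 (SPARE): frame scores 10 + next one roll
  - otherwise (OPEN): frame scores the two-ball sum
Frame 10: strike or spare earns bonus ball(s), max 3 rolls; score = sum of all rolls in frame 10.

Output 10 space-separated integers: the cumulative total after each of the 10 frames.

Answer: 12 23 30 39 55 61 69 81 85 101

Derivation:
Frame 1: SPARE (6+4=10). 10 + next roll (2) = 12. Cumulative: 12
Frame 2: SPARE (2+8=10). 10 + next roll (1) = 11. Cumulative: 23
Frame 3: OPEN (1+6=7). Cumulative: 30
Frame 4: OPEN (8+1=9). Cumulative: 39
Frame 5: STRIKE. 10 + next two rolls (0+6) = 16. Cumulative: 55
Frame 6: OPEN (0+6=6). Cumulative: 61
Frame 7: OPEN (5+3=8). Cumulative: 69
Frame 8: SPARE (2+8=10). 10 + next roll (2) = 12. Cumulative: 81
Frame 9: OPEN (2+2=4). Cumulative: 85
Frame 10: SPARE. Sum of all frame-10 rolls (2+8+6) = 16. Cumulative: 101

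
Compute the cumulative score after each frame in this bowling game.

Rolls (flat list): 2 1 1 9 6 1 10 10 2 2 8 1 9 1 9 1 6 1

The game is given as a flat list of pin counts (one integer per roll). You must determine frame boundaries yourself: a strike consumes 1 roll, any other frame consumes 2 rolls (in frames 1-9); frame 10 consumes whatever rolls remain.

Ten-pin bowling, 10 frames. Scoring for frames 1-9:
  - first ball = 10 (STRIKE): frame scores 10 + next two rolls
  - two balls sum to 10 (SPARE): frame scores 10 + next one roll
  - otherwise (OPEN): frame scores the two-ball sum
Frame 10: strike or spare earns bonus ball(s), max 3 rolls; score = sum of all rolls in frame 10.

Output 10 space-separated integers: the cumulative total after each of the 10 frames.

Answer: 3 19 26 48 62 66 75 94 110 117

Derivation:
Frame 1: OPEN (2+1=3). Cumulative: 3
Frame 2: SPARE (1+9=10). 10 + next roll (6) = 16. Cumulative: 19
Frame 3: OPEN (6+1=7). Cumulative: 26
Frame 4: STRIKE. 10 + next two rolls (10+2) = 22. Cumulative: 48
Frame 5: STRIKE. 10 + next two rolls (2+2) = 14. Cumulative: 62
Frame 6: OPEN (2+2=4). Cumulative: 66
Frame 7: OPEN (8+1=9). Cumulative: 75
Frame 8: SPARE (9+1=10). 10 + next roll (9) = 19. Cumulative: 94
Frame 9: SPARE (9+1=10). 10 + next roll (6) = 16. Cumulative: 110
Frame 10: OPEN. Sum of all frame-10 rolls (6+1) = 7. Cumulative: 117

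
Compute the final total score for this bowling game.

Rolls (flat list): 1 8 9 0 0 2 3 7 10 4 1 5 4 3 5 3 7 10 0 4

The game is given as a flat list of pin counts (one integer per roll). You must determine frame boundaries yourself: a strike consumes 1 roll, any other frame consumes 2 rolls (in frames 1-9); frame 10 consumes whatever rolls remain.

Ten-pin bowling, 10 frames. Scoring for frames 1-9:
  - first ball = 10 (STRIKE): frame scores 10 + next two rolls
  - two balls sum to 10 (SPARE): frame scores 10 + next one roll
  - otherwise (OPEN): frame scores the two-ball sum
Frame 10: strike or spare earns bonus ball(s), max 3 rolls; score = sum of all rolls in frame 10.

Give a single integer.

Answer: 111

Derivation:
Frame 1: OPEN (1+8=9). Cumulative: 9
Frame 2: OPEN (9+0=9). Cumulative: 18
Frame 3: OPEN (0+2=2). Cumulative: 20
Frame 4: SPARE (3+7=10). 10 + next roll (10) = 20. Cumulative: 40
Frame 5: STRIKE. 10 + next two rolls (4+1) = 15. Cumulative: 55
Frame 6: OPEN (4+1=5). Cumulative: 60
Frame 7: OPEN (5+4=9). Cumulative: 69
Frame 8: OPEN (3+5=8). Cumulative: 77
Frame 9: SPARE (3+7=10). 10 + next roll (10) = 20. Cumulative: 97
Frame 10: STRIKE. Sum of all frame-10 rolls (10+0+4) = 14. Cumulative: 111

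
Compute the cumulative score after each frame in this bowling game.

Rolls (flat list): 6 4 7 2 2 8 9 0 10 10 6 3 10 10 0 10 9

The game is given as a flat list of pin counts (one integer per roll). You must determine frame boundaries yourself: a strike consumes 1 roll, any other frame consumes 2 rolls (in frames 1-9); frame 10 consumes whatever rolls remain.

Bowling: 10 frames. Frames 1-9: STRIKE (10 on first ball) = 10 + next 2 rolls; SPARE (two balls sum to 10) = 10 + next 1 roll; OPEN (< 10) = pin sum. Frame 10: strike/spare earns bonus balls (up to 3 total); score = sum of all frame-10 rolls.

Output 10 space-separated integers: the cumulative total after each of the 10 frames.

Frame 1: SPARE (6+4=10). 10 + next roll (7) = 17. Cumulative: 17
Frame 2: OPEN (7+2=9). Cumulative: 26
Frame 3: SPARE (2+8=10). 10 + next roll (9) = 19. Cumulative: 45
Frame 4: OPEN (9+0=9). Cumulative: 54
Frame 5: STRIKE. 10 + next two rolls (10+6) = 26. Cumulative: 80
Frame 6: STRIKE. 10 + next two rolls (6+3) = 19. Cumulative: 99
Frame 7: OPEN (6+3=9). Cumulative: 108
Frame 8: STRIKE. 10 + next two rolls (10+0) = 20. Cumulative: 128
Frame 9: STRIKE. 10 + next two rolls (0+10) = 20. Cumulative: 148
Frame 10: SPARE. Sum of all frame-10 rolls (0+10+9) = 19. Cumulative: 167

Answer: 17 26 45 54 80 99 108 128 148 167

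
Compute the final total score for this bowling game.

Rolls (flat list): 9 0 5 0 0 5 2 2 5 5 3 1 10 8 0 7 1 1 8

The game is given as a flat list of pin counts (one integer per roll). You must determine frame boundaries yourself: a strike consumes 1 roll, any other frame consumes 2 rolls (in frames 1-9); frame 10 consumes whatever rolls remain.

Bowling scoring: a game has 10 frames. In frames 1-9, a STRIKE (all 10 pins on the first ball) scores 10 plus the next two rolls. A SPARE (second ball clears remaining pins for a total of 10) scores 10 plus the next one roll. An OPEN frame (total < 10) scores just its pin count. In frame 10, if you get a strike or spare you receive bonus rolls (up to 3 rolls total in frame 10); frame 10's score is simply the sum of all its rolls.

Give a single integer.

Answer: 83

Derivation:
Frame 1: OPEN (9+0=9). Cumulative: 9
Frame 2: OPEN (5+0=5). Cumulative: 14
Frame 3: OPEN (0+5=5). Cumulative: 19
Frame 4: OPEN (2+2=4). Cumulative: 23
Frame 5: SPARE (5+5=10). 10 + next roll (3) = 13. Cumulative: 36
Frame 6: OPEN (3+1=4). Cumulative: 40
Frame 7: STRIKE. 10 + next two rolls (8+0) = 18. Cumulative: 58
Frame 8: OPEN (8+0=8). Cumulative: 66
Frame 9: OPEN (7+1=8). Cumulative: 74
Frame 10: OPEN. Sum of all frame-10 rolls (1+8) = 9. Cumulative: 83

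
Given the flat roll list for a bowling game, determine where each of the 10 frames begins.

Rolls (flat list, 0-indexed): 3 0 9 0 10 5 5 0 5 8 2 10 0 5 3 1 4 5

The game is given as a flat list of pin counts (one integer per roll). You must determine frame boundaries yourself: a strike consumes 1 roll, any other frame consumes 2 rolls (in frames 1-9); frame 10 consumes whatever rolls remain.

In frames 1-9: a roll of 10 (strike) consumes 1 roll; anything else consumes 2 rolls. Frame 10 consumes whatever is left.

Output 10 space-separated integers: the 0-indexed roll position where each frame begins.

Answer: 0 2 4 5 7 9 11 12 14 16

Derivation:
Frame 1 starts at roll index 0: rolls=3,0 (sum=3), consumes 2 rolls
Frame 2 starts at roll index 2: rolls=9,0 (sum=9), consumes 2 rolls
Frame 3 starts at roll index 4: roll=10 (strike), consumes 1 roll
Frame 4 starts at roll index 5: rolls=5,5 (sum=10), consumes 2 rolls
Frame 5 starts at roll index 7: rolls=0,5 (sum=5), consumes 2 rolls
Frame 6 starts at roll index 9: rolls=8,2 (sum=10), consumes 2 rolls
Frame 7 starts at roll index 11: roll=10 (strike), consumes 1 roll
Frame 8 starts at roll index 12: rolls=0,5 (sum=5), consumes 2 rolls
Frame 9 starts at roll index 14: rolls=3,1 (sum=4), consumes 2 rolls
Frame 10 starts at roll index 16: 2 remaining rolls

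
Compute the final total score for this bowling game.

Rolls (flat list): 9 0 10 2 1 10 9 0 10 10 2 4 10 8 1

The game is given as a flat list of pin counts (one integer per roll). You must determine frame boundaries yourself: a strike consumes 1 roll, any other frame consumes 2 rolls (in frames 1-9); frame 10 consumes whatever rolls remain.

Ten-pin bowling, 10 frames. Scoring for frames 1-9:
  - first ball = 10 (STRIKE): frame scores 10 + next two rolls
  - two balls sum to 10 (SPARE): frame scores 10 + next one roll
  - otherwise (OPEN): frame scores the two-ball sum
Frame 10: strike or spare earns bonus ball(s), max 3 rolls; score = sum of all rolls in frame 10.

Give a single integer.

Frame 1: OPEN (9+0=9). Cumulative: 9
Frame 2: STRIKE. 10 + next two rolls (2+1) = 13. Cumulative: 22
Frame 3: OPEN (2+1=3). Cumulative: 25
Frame 4: STRIKE. 10 + next two rolls (9+0) = 19. Cumulative: 44
Frame 5: OPEN (9+0=9). Cumulative: 53
Frame 6: STRIKE. 10 + next two rolls (10+2) = 22. Cumulative: 75
Frame 7: STRIKE. 10 + next two rolls (2+4) = 16. Cumulative: 91
Frame 8: OPEN (2+4=6). Cumulative: 97
Frame 9: STRIKE. 10 + next two rolls (8+1) = 19. Cumulative: 116
Frame 10: OPEN. Sum of all frame-10 rolls (8+1) = 9. Cumulative: 125

Answer: 125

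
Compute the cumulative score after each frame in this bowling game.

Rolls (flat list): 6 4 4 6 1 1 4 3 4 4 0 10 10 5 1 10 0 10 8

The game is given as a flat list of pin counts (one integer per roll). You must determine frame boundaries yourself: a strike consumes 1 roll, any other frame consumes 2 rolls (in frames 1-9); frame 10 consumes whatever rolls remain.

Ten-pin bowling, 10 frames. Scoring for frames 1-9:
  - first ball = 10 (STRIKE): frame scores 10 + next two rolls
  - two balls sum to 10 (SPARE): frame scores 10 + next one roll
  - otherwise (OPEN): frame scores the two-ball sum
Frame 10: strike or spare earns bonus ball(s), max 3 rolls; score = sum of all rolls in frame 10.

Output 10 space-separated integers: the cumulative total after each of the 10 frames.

Frame 1: SPARE (6+4=10). 10 + next roll (4) = 14. Cumulative: 14
Frame 2: SPARE (4+6=10). 10 + next roll (1) = 11. Cumulative: 25
Frame 3: OPEN (1+1=2). Cumulative: 27
Frame 4: OPEN (4+3=7). Cumulative: 34
Frame 5: OPEN (4+4=8). Cumulative: 42
Frame 6: SPARE (0+10=10). 10 + next roll (10) = 20. Cumulative: 62
Frame 7: STRIKE. 10 + next two rolls (5+1) = 16. Cumulative: 78
Frame 8: OPEN (5+1=6). Cumulative: 84
Frame 9: STRIKE. 10 + next two rolls (0+10) = 20. Cumulative: 104
Frame 10: SPARE. Sum of all frame-10 rolls (0+10+8) = 18. Cumulative: 122

Answer: 14 25 27 34 42 62 78 84 104 122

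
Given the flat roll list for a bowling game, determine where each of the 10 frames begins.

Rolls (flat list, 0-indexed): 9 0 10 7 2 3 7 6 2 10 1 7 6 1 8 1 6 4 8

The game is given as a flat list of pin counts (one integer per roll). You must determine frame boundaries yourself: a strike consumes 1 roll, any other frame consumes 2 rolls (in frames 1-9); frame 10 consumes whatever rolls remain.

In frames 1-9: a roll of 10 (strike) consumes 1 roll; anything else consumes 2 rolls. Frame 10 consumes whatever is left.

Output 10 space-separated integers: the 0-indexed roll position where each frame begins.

Answer: 0 2 3 5 7 9 10 12 14 16

Derivation:
Frame 1 starts at roll index 0: rolls=9,0 (sum=9), consumes 2 rolls
Frame 2 starts at roll index 2: roll=10 (strike), consumes 1 roll
Frame 3 starts at roll index 3: rolls=7,2 (sum=9), consumes 2 rolls
Frame 4 starts at roll index 5: rolls=3,7 (sum=10), consumes 2 rolls
Frame 5 starts at roll index 7: rolls=6,2 (sum=8), consumes 2 rolls
Frame 6 starts at roll index 9: roll=10 (strike), consumes 1 roll
Frame 7 starts at roll index 10: rolls=1,7 (sum=8), consumes 2 rolls
Frame 8 starts at roll index 12: rolls=6,1 (sum=7), consumes 2 rolls
Frame 9 starts at roll index 14: rolls=8,1 (sum=9), consumes 2 rolls
Frame 10 starts at roll index 16: 3 remaining rolls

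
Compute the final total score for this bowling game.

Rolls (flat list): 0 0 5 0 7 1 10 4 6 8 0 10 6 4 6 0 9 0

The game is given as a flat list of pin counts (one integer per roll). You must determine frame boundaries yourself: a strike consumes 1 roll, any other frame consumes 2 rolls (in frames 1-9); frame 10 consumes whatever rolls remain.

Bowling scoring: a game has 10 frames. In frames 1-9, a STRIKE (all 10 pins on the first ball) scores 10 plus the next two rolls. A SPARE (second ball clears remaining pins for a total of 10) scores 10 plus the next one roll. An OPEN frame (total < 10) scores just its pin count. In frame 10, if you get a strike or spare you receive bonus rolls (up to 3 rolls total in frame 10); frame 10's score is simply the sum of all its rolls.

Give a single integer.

Frame 1: OPEN (0+0=0). Cumulative: 0
Frame 2: OPEN (5+0=5). Cumulative: 5
Frame 3: OPEN (7+1=8). Cumulative: 13
Frame 4: STRIKE. 10 + next two rolls (4+6) = 20. Cumulative: 33
Frame 5: SPARE (4+6=10). 10 + next roll (8) = 18. Cumulative: 51
Frame 6: OPEN (8+0=8). Cumulative: 59
Frame 7: STRIKE. 10 + next two rolls (6+4) = 20. Cumulative: 79
Frame 8: SPARE (6+4=10). 10 + next roll (6) = 16. Cumulative: 95
Frame 9: OPEN (6+0=6). Cumulative: 101
Frame 10: OPEN. Sum of all frame-10 rolls (9+0) = 9. Cumulative: 110

Answer: 110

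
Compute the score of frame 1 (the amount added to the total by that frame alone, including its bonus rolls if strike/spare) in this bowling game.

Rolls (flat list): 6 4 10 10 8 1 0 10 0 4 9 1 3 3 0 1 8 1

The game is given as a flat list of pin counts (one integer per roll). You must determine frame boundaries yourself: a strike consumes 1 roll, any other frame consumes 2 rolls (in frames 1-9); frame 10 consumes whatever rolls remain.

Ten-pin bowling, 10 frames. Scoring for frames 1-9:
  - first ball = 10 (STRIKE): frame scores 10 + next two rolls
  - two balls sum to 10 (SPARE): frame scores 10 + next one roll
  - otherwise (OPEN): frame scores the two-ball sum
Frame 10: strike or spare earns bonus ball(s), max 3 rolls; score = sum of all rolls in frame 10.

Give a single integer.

Answer: 20

Derivation:
Frame 1: SPARE (6+4=10). 10 + next roll (10) = 20. Cumulative: 20
Frame 2: STRIKE. 10 + next two rolls (10+8) = 28. Cumulative: 48
Frame 3: STRIKE. 10 + next two rolls (8+1) = 19. Cumulative: 67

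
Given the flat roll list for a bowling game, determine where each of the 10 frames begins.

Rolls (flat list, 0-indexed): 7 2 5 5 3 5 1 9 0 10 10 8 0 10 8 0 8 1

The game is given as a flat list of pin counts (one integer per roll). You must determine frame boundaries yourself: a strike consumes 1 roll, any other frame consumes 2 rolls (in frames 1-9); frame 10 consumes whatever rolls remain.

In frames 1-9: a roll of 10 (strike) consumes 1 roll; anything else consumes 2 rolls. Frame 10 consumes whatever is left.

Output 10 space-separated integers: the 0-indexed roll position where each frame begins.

Answer: 0 2 4 6 8 10 11 13 14 16

Derivation:
Frame 1 starts at roll index 0: rolls=7,2 (sum=9), consumes 2 rolls
Frame 2 starts at roll index 2: rolls=5,5 (sum=10), consumes 2 rolls
Frame 3 starts at roll index 4: rolls=3,5 (sum=8), consumes 2 rolls
Frame 4 starts at roll index 6: rolls=1,9 (sum=10), consumes 2 rolls
Frame 5 starts at roll index 8: rolls=0,10 (sum=10), consumes 2 rolls
Frame 6 starts at roll index 10: roll=10 (strike), consumes 1 roll
Frame 7 starts at roll index 11: rolls=8,0 (sum=8), consumes 2 rolls
Frame 8 starts at roll index 13: roll=10 (strike), consumes 1 roll
Frame 9 starts at roll index 14: rolls=8,0 (sum=8), consumes 2 rolls
Frame 10 starts at roll index 16: 2 remaining rolls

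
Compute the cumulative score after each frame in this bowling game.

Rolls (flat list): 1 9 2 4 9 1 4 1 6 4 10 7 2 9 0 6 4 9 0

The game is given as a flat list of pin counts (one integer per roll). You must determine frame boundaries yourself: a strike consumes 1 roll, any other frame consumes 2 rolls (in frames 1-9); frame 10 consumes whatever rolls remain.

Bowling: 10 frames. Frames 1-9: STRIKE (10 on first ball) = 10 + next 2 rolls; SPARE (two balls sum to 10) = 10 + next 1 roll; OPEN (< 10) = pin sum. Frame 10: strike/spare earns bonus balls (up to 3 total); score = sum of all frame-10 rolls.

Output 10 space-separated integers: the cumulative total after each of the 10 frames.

Answer: 12 18 32 37 57 76 85 94 113 122

Derivation:
Frame 1: SPARE (1+9=10). 10 + next roll (2) = 12. Cumulative: 12
Frame 2: OPEN (2+4=6). Cumulative: 18
Frame 3: SPARE (9+1=10). 10 + next roll (4) = 14. Cumulative: 32
Frame 4: OPEN (4+1=5). Cumulative: 37
Frame 5: SPARE (6+4=10). 10 + next roll (10) = 20. Cumulative: 57
Frame 6: STRIKE. 10 + next two rolls (7+2) = 19. Cumulative: 76
Frame 7: OPEN (7+2=9). Cumulative: 85
Frame 8: OPEN (9+0=9). Cumulative: 94
Frame 9: SPARE (6+4=10). 10 + next roll (9) = 19. Cumulative: 113
Frame 10: OPEN. Sum of all frame-10 rolls (9+0) = 9. Cumulative: 122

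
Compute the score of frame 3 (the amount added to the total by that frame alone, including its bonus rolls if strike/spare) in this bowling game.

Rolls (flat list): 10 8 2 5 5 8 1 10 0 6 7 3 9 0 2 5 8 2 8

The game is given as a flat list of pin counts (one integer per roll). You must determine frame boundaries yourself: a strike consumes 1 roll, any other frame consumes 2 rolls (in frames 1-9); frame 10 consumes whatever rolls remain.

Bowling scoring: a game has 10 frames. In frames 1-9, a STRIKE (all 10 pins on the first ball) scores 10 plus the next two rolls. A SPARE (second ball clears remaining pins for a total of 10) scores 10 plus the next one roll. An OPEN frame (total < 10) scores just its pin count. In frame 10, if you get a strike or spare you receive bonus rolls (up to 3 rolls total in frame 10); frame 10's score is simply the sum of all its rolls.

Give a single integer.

Answer: 18

Derivation:
Frame 1: STRIKE. 10 + next two rolls (8+2) = 20. Cumulative: 20
Frame 2: SPARE (8+2=10). 10 + next roll (5) = 15. Cumulative: 35
Frame 3: SPARE (5+5=10). 10 + next roll (8) = 18. Cumulative: 53
Frame 4: OPEN (8+1=9). Cumulative: 62
Frame 5: STRIKE. 10 + next two rolls (0+6) = 16. Cumulative: 78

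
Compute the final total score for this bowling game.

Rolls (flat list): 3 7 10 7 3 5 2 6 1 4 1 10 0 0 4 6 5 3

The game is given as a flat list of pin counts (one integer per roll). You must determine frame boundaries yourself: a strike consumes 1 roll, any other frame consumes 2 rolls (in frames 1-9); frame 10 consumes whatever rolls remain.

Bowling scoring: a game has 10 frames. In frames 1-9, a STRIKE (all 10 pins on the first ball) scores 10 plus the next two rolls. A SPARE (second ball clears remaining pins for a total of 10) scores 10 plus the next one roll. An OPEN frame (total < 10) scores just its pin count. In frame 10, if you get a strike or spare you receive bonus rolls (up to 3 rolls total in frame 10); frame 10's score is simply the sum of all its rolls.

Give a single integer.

Frame 1: SPARE (3+7=10). 10 + next roll (10) = 20. Cumulative: 20
Frame 2: STRIKE. 10 + next two rolls (7+3) = 20. Cumulative: 40
Frame 3: SPARE (7+3=10). 10 + next roll (5) = 15. Cumulative: 55
Frame 4: OPEN (5+2=7). Cumulative: 62
Frame 5: OPEN (6+1=7). Cumulative: 69
Frame 6: OPEN (4+1=5). Cumulative: 74
Frame 7: STRIKE. 10 + next two rolls (0+0) = 10. Cumulative: 84
Frame 8: OPEN (0+0=0). Cumulative: 84
Frame 9: SPARE (4+6=10). 10 + next roll (5) = 15. Cumulative: 99
Frame 10: OPEN. Sum of all frame-10 rolls (5+3) = 8. Cumulative: 107

Answer: 107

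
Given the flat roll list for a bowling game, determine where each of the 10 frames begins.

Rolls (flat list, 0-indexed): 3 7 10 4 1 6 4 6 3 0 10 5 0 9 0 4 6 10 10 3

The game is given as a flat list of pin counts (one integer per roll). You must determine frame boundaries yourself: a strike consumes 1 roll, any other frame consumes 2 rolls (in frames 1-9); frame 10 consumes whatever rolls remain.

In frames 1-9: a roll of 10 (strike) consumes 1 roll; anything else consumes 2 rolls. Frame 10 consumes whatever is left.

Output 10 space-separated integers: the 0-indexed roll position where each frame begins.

Answer: 0 2 3 5 7 9 11 13 15 17

Derivation:
Frame 1 starts at roll index 0: rolls=3,7 (sum=10), consumes 2 rolls
Frame 2 starts at roll index 2: roll=10 (strike), consumes 1 roll
Frame 3 starts at roll index 3: rolls=4,1 (sum=5), consumes 2 rolls
Frame 4 starts at roll index 5: rolls=6,4 (sum=10), consumes 2 rolls
Frame 5 starts at roll index 7: rolls=6,3 (sum=9), consumes 2 rolls
Frame 6 starts at roll index 9: rolls=0,10 (sum=10), consumes 2 rolls
Frame 7 starts at roll index 11: rolls=5,0 (sum=5), consumes 2 rolls
Frame 8 starts at roll index 13: rolls=9,0 (sum=9), consumes 2 rolls
Frame 9 starts at roll index 15: rolls=4,6 (sum=10), consumes 2 rolls
Frame 10 starts at roll index 17: 3 remaining rolls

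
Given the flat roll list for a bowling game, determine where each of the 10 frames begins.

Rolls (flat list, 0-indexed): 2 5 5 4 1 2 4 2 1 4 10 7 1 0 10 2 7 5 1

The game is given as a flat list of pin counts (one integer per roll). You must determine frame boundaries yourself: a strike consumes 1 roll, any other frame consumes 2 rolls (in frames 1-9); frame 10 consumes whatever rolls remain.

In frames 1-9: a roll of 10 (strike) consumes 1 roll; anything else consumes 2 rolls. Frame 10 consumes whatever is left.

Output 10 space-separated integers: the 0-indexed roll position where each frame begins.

Answer: 0 2 4 6 8 10 11 13 15 17

Derivation:
Frame 1 starts at roll index 0: rolls=2,5 (sum=7), consumes 2 rolls
Frame 2 starts at roll index 2: rolls=5,4 (sum=9), consumes 2 rolls
Frame 3 starts at roll index 4: rolls=1,2 (sum=3), consumes 2 rolls
Frame 4 starts at roll index 6: rolls=4,2 (sum=6), consumes 2 rolls
Frame 5 starts at roll index 8: rolls=1,4 (sum=5), consumes 2 rolls
Frame 6 starts at roll index 10: roll=10 (strike), consumes 1 roll
Frame 7 starts at roll index 11: rolls=7,1 (sum=8), consumes 2 rolls
Frame 8 starts at roll index 13: rolls=0,10 (sum=10), consumes 2 rolls
Frame 9 starts at roll index 15: rolls=2,7 (sum=9), consumes 2 rolls
Frame 10 starts at roll index 17: 2 remaining rolls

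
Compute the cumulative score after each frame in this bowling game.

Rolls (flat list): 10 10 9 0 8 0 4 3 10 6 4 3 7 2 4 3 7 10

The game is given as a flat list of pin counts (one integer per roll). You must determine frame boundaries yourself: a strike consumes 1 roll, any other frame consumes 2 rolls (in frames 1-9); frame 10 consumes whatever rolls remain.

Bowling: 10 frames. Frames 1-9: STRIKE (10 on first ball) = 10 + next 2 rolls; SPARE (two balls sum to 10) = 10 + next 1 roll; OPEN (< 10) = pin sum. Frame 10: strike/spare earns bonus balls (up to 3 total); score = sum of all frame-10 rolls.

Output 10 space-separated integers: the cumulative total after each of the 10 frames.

Frame 1: STRIKE. 10 + next two rolls (10+9) = 29. Cumulative: 29
Frame 2: STRIKE. 10 + next two rolls (9+0) = 19. Cumulative: 48
Frame 3: OPEN (9+0=9). Cumulative: 57
Frame 4: OPEN (8+0=8). Cumulative: 65
Frame 5: OPEN (4+3=7). Cumulative: 72
Frame 6: STRIKE. 10 + next two rolls (6+4) = 20. Cumulative: 92
Frame 7: SPARE (6+4=10). 10 + next roll (3) = 13. Cumulative: 105
Frame 8: SPARE (3+7=10). 10 + next roll (2) = 12. Cumulative: 117
Frame 9: OPEN (2+4=6). Cumulative: 123
Frame 10: SPARE. Sum of all frame-10 rolls (3+7+10) = 20. Cumulative: 143

Answer: 29 48 57 65 72 92 105 117 123 143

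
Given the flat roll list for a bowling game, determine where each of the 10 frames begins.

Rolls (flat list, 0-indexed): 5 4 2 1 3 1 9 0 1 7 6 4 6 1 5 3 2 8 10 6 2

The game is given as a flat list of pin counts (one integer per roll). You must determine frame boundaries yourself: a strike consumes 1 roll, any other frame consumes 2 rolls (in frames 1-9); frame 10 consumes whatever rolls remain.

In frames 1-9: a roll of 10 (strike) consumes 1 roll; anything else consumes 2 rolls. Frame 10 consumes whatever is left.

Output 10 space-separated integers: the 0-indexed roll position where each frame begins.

Answer: 0 2 4 6 8 10 12 14 16 18

Derivation:
Frame 1 starts at roll index 0: rolls=5,4 (sum=9), consumes 2 rolls
Frame 2 starts at roll index 2: rolls=2,1 (sum=3), consumes 2 rolls
Frame 3 starts at roll index 4: rolls=3,1 (sum=4), consumes 2 rolls
Frame 4 starts at roll index 6: rolls=9,0 (sum=9), consumes 2 rolls
Frame 5 starts at roll index 8: rolls=1,7 (sum=8), consumes 2 rolls
Frame 6 starts at roll index 10: rolls=6,4 (sum=10), consumes 2 rolls
Frame 7 starts at roll index 12: rolls=6,1 (sum=7), consumes 2 rolls
Frame 8 starts at roll index 14: rolls=5,3 (sum=8), consumes 2 rolls
Frame 9 starts at roll index 16: rolls=2,8 (sum=10), consumes 2 rolls
Frame 10 starts at roll index 18: 3 remaining rolls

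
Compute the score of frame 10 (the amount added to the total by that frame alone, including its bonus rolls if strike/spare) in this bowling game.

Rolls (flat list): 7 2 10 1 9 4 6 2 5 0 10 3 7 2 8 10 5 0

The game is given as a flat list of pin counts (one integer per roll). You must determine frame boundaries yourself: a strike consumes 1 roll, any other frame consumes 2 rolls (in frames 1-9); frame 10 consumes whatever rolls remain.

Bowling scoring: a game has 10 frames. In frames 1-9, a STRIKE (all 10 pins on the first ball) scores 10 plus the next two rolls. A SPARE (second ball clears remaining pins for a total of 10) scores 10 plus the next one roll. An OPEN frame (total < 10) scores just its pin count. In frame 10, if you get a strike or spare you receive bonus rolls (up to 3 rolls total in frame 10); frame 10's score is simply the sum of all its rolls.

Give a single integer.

Frame 1: OPEN (7+2=9). Cumulative: 9
Frame 2: STRIKE. 10 + next two rolls (1+9) = 20. Cumulative: 29
Frame 3: SPARE (1+9=10). 10 + next roll (4) = 14. Cumulative: 43
Frame 4: SPARE (4+6=10). 10 + next roll (2) = 12. Cumulative: 55
Frame 5: OPEN (2+5=7). Cumulative: 62
Frame 6: SPARE (0+10=10). 10 + next roll (3) = 13. Cumulative: 75
Frame 7: SPARE (3+7=10). 10 + next roll (2) = 12. Cumulative: 87
Frame 8: SPARE (2+8=10). 10 + next roll (10) = 20. Cumulative: 107
Frame 9: STRIKE. 10 + next two rolls (5+0) = 15. Cumulative: 122
Frame 10: OPEN. Sum of all frame-10 rolls (5+0) = 5. Cumulative: 127

Answer: 5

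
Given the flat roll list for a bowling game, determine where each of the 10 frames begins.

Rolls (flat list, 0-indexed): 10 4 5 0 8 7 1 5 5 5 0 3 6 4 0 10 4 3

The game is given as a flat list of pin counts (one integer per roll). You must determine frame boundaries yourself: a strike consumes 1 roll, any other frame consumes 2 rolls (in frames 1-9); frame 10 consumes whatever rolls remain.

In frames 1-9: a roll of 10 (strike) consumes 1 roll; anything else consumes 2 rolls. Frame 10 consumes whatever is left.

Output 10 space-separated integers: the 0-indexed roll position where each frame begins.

Frame 1 starts at roll index 0: roll=10 (strike), consumes 1 roll
Frame 2 starts at roll index 1: rolls=4,5 (sum=9), consumes 2 rolls
Frame 3 starts at roll index 3: rolls=0,8 (sum=8), consumes 2 rolls
Frame 4 starts at roll index 5: rolls=7,1 (sum=8), consumes 2 rolls
Frame 5 starts at roll index 7: rolls=5,5 (sum=10), consumes 2 rolls
Frame 6 starts at roll index 9: rolls=5,0 (sum=5), consumes 2 rolls
Frame 7 starts at roll index 11: rolls=3,6 (sum=9), consumes 2 rolls
Frame 8 starts at roll index 13: rolls=4,0 (sum=4), consumes 2 rolls
Frame 9 starts at roll index 15: roll=10 (strike), consumes 1 roll
Frame 10 starts at roll index 16: 2 remaining rolls

Answer: 0 1 3 5 7 9 11 13 15 16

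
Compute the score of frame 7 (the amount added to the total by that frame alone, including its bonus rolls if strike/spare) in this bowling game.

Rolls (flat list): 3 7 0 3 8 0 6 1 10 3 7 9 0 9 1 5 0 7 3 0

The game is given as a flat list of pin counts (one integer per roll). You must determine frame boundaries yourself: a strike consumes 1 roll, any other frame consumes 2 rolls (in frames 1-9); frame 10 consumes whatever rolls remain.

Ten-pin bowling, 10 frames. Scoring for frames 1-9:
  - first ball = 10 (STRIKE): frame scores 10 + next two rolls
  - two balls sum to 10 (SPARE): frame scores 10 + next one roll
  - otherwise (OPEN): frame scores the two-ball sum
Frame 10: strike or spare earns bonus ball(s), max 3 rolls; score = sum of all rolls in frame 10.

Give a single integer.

Frame 1: SPARE (3+7=10). 10 + next roll (0) = 10. Cumulative: 10
Frame 2: OPEN (0+3=3). Cumulative: 13
Frame 3: OPEN (8+0=8). Cumulative: 21
Frame 4: OPEN (6+1=7). Cumulative: 28
Frame 5: STRIKE. 10 + next two rolls (3+7) = 20. Cumulative: 48
Frame 6: SPARE (3+7=10). 10 + next roll (9) = 19. Cumulative: 67
Frame 7: OPEN (9+0=9). Cumulative: 76
Frame 8: SPARE (9+1=10). 10 + next roll (5) = 15. Cumulative: 91
Frame 9: OPEN (5+0=5). Cumulative: 96

Answer: 9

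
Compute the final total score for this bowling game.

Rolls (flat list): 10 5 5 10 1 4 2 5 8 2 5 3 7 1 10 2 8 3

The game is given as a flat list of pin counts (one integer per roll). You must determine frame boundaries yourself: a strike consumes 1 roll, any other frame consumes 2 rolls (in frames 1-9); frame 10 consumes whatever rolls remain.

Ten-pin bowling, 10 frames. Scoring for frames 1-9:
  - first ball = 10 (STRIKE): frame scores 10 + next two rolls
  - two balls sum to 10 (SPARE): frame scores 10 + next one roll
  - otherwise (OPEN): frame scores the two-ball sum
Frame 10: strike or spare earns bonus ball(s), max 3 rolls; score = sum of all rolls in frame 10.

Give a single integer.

Answer: 131

Derivation:
Frame 1: STRIKE. 10 + next two rolls (5+5) = 20. Cumulative: 20
Frame 2: SPARE (5+5=10). 10 + next roll (10) = 20. Cumulative: 40
Frame 3: STRIKE. 10 + next two rolls (1+4) = 15. Cumulative: 55
Frame 4: OPEN (1+4=5). Cumulative: 60
Frame 5: OPEN (2+5=7). Cumulative: 67
Frame 6: SPARE (8+2=10). 10 + next roll (5) = 15. Cumulative: 82
Frame 7: OPEN (5+3=8). Cumulative: 90
Frame 8: OPEN (7+1=8). Cumulative: 98
Frame 9: STRIKE. 10 + next two rolls (2+8) = 20. Cumulative: 118
Frame 10: SPARE. Sum of all frame-10 rolls (2+8+3) = 13. Cumulative: 131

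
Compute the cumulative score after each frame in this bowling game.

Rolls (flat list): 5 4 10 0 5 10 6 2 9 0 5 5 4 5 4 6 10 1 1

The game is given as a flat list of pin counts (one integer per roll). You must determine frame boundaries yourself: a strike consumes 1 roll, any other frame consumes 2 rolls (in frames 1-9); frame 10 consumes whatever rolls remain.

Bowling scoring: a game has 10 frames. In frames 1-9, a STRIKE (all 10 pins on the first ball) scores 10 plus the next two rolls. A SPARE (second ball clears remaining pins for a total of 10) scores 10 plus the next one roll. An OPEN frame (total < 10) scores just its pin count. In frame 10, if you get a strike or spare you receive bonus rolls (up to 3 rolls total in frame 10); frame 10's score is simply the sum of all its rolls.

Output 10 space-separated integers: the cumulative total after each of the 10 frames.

Answer: 9 24 29 47 55 64 78 87 107 119

Derivation:
Frame 1: OPEN (5+4=9). Cumulative: 9
Frame 2: STRIKE. 10 + next two rolls (0+5) = 15. Cumulative: 24
Frame 3: OPEN (0+5=5). Cumulative: 29
Frame 4: STRIKE. 10 + next two rolls (6+2) = 18. Cumulative: 47
Frame 5: OPEN (6+2=8). Cumulative: 55
Frame 6: OPEN (9+0=9). Cumulative: 64
Frame 7: SPARE (5+5=10). 10 + next roll (4) = 14. Cumulative: 78
Frame 8: OPEN (4+5=9). Cumulative: 87
Frame 9: SPARE (4+6=10). 10 + next roll (10) = 20. Cumulative: 107
Frame 10: STRIKE. Sum of all frame-10 rolls (10+1+1) = 12. Cumulative: 119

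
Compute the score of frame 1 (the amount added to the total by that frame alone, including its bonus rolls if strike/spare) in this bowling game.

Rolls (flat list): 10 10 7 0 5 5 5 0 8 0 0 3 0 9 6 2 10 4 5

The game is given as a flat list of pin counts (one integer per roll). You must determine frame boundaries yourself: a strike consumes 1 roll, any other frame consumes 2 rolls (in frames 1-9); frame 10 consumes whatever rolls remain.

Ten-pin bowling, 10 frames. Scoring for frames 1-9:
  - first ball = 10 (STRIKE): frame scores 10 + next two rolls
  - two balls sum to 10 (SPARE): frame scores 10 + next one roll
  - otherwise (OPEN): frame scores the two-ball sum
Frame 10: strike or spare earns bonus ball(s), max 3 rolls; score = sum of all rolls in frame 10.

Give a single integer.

Frame 1: STRIKE. 10 + next two rolls (10+7) = 27. Cumulative: 27
Frame 2: STRIKE. 10 + next two rolls (7+0) = 17. Cumulative: 44
Frame 3: OPEN (7+0=7). Cumulative: 51

Answer: 27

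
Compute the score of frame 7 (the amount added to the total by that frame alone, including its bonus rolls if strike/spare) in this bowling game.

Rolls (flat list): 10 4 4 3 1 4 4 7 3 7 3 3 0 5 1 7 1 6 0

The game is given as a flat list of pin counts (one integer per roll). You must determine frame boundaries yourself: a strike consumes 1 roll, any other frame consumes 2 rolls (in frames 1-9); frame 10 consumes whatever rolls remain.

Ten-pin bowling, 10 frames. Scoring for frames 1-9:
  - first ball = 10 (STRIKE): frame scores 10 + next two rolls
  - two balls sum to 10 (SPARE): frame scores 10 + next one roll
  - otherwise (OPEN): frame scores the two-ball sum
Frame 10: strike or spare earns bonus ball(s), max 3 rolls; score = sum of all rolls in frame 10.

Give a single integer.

Frame 1: STRIKE. 10 + next two rolls (4+4) = 18. Cumulative: 18
Frame 2: OPEN (4+4=8). Cumulative: 26
Frame 3: OPEN (3+1=4). Cumulative: 30
Frame 4: OPEN (4+4=8). Cumulative: 38
Frame 5: SPARE (7+3=10). 10 + next roll (7) = 17. Cumulative: 55
Frame 6: SPARE (7+3=10). 10 + next roll (3) = 13. Cumulative: 68
Frame 7: OPEN (3+0=3). Cumulative: 71
Frame 8: OPEN (5+1=6). Cumulative: 77
Frame 9: OPEN (7+1=8). Cumulative: 85

Answer: 3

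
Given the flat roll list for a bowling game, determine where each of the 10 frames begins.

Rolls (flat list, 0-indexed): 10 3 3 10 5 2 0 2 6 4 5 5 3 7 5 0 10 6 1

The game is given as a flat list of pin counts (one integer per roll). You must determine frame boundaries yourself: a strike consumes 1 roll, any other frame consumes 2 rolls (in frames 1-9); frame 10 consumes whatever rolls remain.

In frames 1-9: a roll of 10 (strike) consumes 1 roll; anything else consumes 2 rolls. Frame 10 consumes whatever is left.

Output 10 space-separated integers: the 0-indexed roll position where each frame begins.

Frame 1 starts at roll index 0: roll=10 (strike), consumes 1 roll
Frame 2 starts at roll index 1: rolls=3,3 (sum=6), consumes 2 rolls
Frame 3 starts at roll index 3: roll=10 (strike), consumes 1 roll
Frame 4 starts at roll index 4: rolls=5,2 (sum=7), consumes 2 rolls
Frame 5 starts at roll index 6: rolls=0,2 (sum=2), consumes 2 rolls
Frame 6 starts at roll index 8: rolls=6,4 (sum=10), consumes 2 rolls
Frame 7 starts at roll index 10: rolls=5,5 (sum=10), consumes 2 rolls
Frame 8 starts at roll index 12: rolls=3,7 (sum=10), consumes 2 rolls
Frame 9 starts at roll index 14: rolls=5,0 (sum=5), consumes 2 rolls
Frame 10 starts at roll index 16: 3 remaining rolls

Answer: 0 1 3 4 6 8 10 12 14 16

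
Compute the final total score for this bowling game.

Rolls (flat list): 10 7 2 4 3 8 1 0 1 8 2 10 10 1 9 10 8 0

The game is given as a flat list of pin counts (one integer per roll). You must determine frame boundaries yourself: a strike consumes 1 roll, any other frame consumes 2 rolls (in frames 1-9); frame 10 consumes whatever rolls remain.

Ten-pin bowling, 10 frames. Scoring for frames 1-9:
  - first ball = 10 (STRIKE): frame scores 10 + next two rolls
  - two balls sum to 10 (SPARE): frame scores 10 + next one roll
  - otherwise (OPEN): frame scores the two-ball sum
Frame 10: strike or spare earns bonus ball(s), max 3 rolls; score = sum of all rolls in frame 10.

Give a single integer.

Frame 1: STRIKE. 10 + next two rolls (7+2) = 19. Cumulative: 19
Frame 2: OPEN (7+2=9). Cumulative: 28
Frame 3: OPEN (4+3=7). Cumulative: 35
Frame 4: OPEN (8+1=9). Cumulative: 44
Frame 5: OPEN (0+1=1). Cumulative: 45
Frame 6: SPARE (8+2=10). 10 + next roll (10) = 20. Cumulative: 65
Frame 7: STRIKE. 10 + next two rolls (10+1) = 21. Cumulative: 86
Frame 8: STRIKE. 10 + next two rolls (1+9) = 20. Cumulative: 106
Frame 9: SPARE (1+9=10). 10 + next roll (10) = 20. Cumulative: 126
Frame 10: STRIKE. Sum of all frame-10 rolls (10+8+0) = 18. Cumulative: 144

Answer: 144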